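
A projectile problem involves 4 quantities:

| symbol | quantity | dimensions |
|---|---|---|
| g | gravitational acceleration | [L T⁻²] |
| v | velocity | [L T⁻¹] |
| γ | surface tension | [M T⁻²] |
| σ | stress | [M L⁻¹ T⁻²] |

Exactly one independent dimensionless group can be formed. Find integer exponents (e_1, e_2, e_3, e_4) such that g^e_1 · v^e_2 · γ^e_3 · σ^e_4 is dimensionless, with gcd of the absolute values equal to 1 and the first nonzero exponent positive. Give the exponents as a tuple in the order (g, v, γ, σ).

(1, -2, 1, -1)

M: e_1·(0) + e_2·(0) + e_3·(1) + e_4·(1) = 0
L: e_1·(1) + e_2·(1) + e_3·(0) + e_4·(-1) = 0
T: e_1·(-2) + e_2·(-1) + e_3·(-2) + e_4·(-2) = 0
Solving this homogeneous linear system for the smallest-integer solution (first nonzero entry positive) gives (1, -2, 1, -1).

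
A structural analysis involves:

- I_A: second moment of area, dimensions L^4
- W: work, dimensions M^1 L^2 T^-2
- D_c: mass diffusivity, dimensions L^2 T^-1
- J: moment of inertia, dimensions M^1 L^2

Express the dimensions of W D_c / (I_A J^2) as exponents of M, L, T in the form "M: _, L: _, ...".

Collect each base-dimension exponent across the product:
  M: −(0) + (1) + (0) − 2·(1) = -1
  L: −(4) + (2) + (2) − 2·(2) = -4
  T: −(0) + (-2) + (-1) − 2·(0) = -3
So the dimensions are [M⁻¹ L⁻⁴ T⁻³].

M: -1, L: -4, T: -3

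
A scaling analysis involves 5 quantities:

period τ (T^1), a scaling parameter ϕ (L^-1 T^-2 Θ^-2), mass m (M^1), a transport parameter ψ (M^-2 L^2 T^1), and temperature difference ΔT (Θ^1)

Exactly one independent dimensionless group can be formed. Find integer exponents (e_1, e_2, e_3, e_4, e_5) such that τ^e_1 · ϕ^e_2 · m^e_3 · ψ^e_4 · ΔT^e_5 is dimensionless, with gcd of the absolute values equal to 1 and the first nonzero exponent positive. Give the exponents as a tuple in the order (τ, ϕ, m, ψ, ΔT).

(3, 2, 2, 1, 4)

M: e_1·(0) + e_2·(0) + e_3·(1) + e_4·(-2) + e_5·(0) = 0
L: e_1·(0) + e_2·(-1) + e_3·(0) + e_4·(2) + e_5·(0) = 0
T: e_1·(1) + e_2·(-2) + e_3·(0) + e_4·(1) + e_5·(0) = 0
Θ: e_1·(0) + e_2·(-2) + e_3·(0) + e_4·(0) + e_5·(1) = 0
Solving this homogeneous linear system for the smallest-integer solution (first nonzero entry positive) gives (3, 2, 2, 1, 4).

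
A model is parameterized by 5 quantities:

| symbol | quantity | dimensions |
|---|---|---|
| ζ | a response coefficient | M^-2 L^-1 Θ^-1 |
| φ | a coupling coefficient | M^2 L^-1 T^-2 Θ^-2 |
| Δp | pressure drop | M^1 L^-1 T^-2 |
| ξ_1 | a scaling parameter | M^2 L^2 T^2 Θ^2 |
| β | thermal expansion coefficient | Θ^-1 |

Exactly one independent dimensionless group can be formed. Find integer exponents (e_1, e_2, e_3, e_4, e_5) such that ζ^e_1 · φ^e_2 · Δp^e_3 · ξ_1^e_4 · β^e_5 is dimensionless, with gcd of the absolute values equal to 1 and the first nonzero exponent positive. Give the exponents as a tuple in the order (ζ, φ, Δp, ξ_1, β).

(1, -1, 2, 1, 3)

M: e_1·(-2) + e_2·(2) + e_3·(1) + e_4·(2) + e_5·(0) = 0
L: e_1·(-1) + e_2·(-1) + e_3·(-1) + e_4·(2) + e_5·(0) = 0
T: e_1·(0) + e_2·(-2) + e_3·(-2) + e_4·(2) + e_5·(0) = 0
Θ: e_1·(-1) + e_2·(-2) + e_3·(0) + e_4·(2) + e_5·(-1) = 0
Solving this homogeneous linear system for the smallest-integer solution (first nonzero entry positive) gives (1, -1, 2, 1, 3).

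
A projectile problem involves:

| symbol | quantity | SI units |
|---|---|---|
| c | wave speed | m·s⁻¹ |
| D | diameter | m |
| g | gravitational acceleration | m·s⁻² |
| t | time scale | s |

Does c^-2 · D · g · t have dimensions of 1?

no

Sum the exponent of each base dimension across the product:
  L: −2·[c]_L + [D]_L + [g]_L + [t]_L = −2·(1) + (1) + (1) + (0) = 0
  T: −2·[c]_T + [D]_T + [g]_T + [t]_T = −2·(-1) + (0) + (-2) + (1) = 1
Net dimensions [T] ≠ [1] — not dimensionless.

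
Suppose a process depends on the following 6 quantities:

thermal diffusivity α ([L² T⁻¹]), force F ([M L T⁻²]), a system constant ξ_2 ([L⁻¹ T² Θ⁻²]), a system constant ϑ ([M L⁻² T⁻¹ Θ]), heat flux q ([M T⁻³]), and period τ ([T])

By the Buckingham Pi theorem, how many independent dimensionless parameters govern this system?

There are 6 variables and 4 base dimensions (M, L, T, Θ).
The dimension matrix has rank 4.
Independent dimensionless groups: 6 − 4 = 2.

2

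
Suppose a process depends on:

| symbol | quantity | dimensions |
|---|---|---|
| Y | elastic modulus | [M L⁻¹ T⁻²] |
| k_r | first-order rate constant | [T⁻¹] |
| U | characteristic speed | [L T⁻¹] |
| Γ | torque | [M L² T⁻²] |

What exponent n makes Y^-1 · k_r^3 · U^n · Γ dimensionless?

-3

Balance the L exponent: (1)·n from U, plus −(-1) + 3·(0) + (2) = 3 from the rest, must sum to zero.
n + 3 = 0, so n = -3.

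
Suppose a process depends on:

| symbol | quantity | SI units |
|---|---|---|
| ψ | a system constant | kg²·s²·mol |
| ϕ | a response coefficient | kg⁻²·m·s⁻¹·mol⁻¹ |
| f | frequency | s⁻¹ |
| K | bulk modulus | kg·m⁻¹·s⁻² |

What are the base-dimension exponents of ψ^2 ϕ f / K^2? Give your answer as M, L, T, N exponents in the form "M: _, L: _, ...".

Collect each base-dimension exponent across the product:
  M: 2·(2) + (-2) + (0) − 2·(1) = 0
  L: 2·(0) + (1) + (0) − 2·(-1) = 3
  T: 2·(2) + (-1) + (-1) − 2·(-2) = 6
  N: 2·(1) + (-1) + (0) − 2·(0) = 1
So the dimensions are [L³ T⁶ N].

M: 0, L: 3, T: 6, N: 1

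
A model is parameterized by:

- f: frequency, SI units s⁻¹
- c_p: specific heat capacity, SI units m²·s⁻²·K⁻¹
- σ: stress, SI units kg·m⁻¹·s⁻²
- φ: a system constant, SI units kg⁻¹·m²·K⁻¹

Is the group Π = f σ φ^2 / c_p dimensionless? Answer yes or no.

no

Sum the exponent of each base dimension across the product:
  M: [f]_M − [c_p]_M + [σ]_M + 2·[φ]_M = (0) − (0) + (1) + 2·(-1) = -1
  L: [f]_L − [c_p]_L + [σ]_L + 2·[φ]_L = (0) − (2) + (-1) + 2·(2) = 1
  T: [f]_T − [c_p]_T + [σ]_T + 2·[φ]_T = (-1) − (-2) + (-2) + 2·(0) = -1
  Θ: [f]_Θ − [c_p]_Θ + [σ]_Θ + 2·[φ]_Θ = (0) − (-1) + (0) + 2·(-1) = -1
Net dimensions [M⁻¹ L T⁻¹ Θ⁻¹] ≠ [1] — not dimensionless.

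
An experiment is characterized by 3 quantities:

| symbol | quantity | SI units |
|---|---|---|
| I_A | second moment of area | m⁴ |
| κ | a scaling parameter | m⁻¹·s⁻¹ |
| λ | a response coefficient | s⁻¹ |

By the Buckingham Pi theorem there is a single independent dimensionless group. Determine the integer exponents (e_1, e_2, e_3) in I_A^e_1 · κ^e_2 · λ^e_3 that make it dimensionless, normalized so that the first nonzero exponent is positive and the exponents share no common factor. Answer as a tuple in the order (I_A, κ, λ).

L: e_1·(4) + e_2·(-1) + e_3·(0) = 0
T: e_1·(0) + e_2·(-1) + e_3·(-1) = 0
Solving this homogeneous linear system for the smallest-integer solution (first nonzero entry positive) gives (1, 4, -4).

(1, 4, -4)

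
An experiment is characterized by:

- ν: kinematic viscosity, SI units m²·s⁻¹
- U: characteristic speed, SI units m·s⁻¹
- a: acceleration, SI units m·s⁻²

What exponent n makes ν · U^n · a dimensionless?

Balance the L exponent: (1)·n from U, plus (2) + (1) = 3 from the rest, must sum to zero.
n + 3 = 0, so n = -3.

-3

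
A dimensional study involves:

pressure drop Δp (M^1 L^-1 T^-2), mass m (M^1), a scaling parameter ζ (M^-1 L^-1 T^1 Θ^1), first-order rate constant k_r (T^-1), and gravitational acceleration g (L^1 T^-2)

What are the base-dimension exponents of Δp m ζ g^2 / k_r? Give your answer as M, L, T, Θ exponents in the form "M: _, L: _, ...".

Collect each base-dimension exponent across the product:
  M: (1) + (1) + (-1) − (0) + 2·(0) = 1
  L: (-1) + (0) + (-1) − (0) + 2·(1) = 0
  T: (-2) + (0) + (1) − (-1) + 2·(-2) = -4
  Θ: (0) + (0) + (1) − (0) + 2·(0) = 1
So the dimensions are [M T⁻⁴ Θ].

M: 1, L: 0, T: -4, Θ: 1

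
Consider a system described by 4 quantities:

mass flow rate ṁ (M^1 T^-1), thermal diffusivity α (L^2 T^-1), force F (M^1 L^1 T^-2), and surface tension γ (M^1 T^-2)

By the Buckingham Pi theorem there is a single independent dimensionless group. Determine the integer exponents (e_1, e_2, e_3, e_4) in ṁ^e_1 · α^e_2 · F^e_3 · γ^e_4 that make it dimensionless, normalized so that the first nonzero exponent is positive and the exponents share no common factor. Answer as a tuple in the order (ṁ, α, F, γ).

(1, 1, -2, 1)

M: e_1·(1) + e_2·(0) + e_3·(1) + e_4·(1) = 0
L: e_1·(0) + e_2·(2) + e_3·(1) + e_4·(0) = 0
T: e_1·(-1) + e_2·(-1) + e_3·(-2) + e_4·(-2) = 0
Solving this homogeneous linear system for the smallest-integer solution (first nonzero entry positive) gives (1, 1, -2, 1).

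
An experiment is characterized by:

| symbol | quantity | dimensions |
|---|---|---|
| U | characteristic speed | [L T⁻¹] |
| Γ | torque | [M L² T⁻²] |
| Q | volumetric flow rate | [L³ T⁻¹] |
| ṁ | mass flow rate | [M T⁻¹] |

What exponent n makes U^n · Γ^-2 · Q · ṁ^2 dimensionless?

Balance the L exponent: (1)·n from U, plus −2·(2) + (3) + 2·(0) = -1 from the rest, must sum to zero.
n − 1 = 0, so n = 1.

1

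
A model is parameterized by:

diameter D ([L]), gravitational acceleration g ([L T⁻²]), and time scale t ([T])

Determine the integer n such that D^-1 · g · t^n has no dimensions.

2

Balance the T exponent: (1)·n from t, plus −(0) + (-2) = -2 from the rest, must sum to zero.
n − 2 = 0, so n = 2.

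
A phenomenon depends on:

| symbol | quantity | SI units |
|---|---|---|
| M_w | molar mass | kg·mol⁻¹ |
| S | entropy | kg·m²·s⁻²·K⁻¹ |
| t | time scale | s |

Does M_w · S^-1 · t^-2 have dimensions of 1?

no

Sum the exponent of each base dimension across the product:
  M: [M_w]_M − [S]_M − 2·[t]_M = (1) − (1) − 2·(0) = 0
  L: [M_w]_L − [S]_L − 2·[t]_L = (0) − (2) − 2·(0) = -2
  T: [M_w]_T − [S]_T − 2·[t]_T = (0) − (-2) − 2·(1) = 0
  Θ: [M_w]_Θ − [S]_Θ − 2·[t]_Θ = (0) − (-1) − 2·(0) = 1
  N: [M_w]_N − [S]_N − 2·[t]_N = (-1) − (0) − 2·(0) = -1
Net dimensions [L⁻² Θ N⁻¹] ≠ [1] — not dimensionless.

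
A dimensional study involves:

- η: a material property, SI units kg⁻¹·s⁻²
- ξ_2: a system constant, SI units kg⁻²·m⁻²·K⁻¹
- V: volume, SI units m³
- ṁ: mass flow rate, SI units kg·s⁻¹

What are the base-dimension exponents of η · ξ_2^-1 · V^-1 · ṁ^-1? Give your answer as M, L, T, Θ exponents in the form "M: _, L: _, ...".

Collect each base-dimension exponent across the product:
  M: (-1) − (-2) − (0) − (1) = 0
  L: (0) − (-2) − (3) − (0) = -1
  T: (-2) − (0) − (0) − (-1) = -1
  Θ: (0) − (-1) − (0) − (0) = 1
So the dimensions are [L⁻¹ T⁻¹ Θ].

M: 0, L: -1, T: -1, Θ: 1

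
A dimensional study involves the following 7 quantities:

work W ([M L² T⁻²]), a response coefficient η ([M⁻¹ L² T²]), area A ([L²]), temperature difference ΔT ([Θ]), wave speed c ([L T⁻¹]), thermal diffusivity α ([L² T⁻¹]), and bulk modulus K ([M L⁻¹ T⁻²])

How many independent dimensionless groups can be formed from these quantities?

There are 7 variables and 4 base dimensions (M, L, T, Θ).
The dimension matrix has rank 4.
Independent dimensionless groups: 7 − 4 = 3.

3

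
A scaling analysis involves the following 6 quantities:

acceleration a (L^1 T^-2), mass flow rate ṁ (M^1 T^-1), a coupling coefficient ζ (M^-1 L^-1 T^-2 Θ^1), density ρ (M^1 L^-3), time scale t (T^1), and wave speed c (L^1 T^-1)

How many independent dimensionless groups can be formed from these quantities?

There are 6 variables and 4 base dimensions (M, L, T, Θ).
The dimension matrix has rank 4.
Independent dimensionless groups: 6 − 4 = 2.

2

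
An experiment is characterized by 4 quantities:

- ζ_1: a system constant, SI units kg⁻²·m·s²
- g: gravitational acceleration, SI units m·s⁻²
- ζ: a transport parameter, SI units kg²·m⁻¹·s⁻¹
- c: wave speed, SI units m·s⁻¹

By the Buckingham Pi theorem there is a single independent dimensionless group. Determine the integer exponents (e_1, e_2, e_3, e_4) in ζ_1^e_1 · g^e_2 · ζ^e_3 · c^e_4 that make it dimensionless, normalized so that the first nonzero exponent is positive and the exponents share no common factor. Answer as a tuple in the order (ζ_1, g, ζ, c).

M: e_1·(-2) + e_2·(0) + e_3·(2) + e_4·(0) = 0
L: e_1·(1) + e_2·(1) + e_3·(-1) + e_4·(1) = 0
T: e_1·(2) + e_2·(-2) + e_3·(-1) + e_4·(-1) = 0
Solving this homogeneous linear system for the smallest-integer solution (first nonzero entry positive) gives (1, 1, 1, -1).

(1, 1, 1, -1)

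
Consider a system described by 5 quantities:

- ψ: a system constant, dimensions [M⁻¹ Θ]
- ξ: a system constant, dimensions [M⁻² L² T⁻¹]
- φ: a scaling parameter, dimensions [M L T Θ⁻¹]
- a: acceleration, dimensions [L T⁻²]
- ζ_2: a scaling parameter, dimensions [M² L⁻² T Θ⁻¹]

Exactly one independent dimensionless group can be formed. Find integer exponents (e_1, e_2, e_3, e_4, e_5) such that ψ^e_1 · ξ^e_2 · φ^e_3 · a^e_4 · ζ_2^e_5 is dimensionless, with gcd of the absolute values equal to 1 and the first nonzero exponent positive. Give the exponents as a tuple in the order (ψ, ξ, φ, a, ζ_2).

(3, 1, 1, 1, 2)

M: e_1·(-1) + e_2·(-2) + e_3·(1) + e_4·(0) + e_5·(2) = 0
L: e_1·(0) + e_2·(2) + e_3·(1) + e_4·(1) + e_5·(-2) = 0
T: e_1·(0) + e_2·(-1) + e_3·(1) + e_4·(-2) + e_5·(1) = 0
Θ: e_1·(1) + e_2·(0) + e_3·(-1) + e_4·(0) + e_5·(-1) = 0
Solving this homogeneous linear system for the smallest-integer solution (first nonzero entry positive) gives (3, 1, 1, 1, 2).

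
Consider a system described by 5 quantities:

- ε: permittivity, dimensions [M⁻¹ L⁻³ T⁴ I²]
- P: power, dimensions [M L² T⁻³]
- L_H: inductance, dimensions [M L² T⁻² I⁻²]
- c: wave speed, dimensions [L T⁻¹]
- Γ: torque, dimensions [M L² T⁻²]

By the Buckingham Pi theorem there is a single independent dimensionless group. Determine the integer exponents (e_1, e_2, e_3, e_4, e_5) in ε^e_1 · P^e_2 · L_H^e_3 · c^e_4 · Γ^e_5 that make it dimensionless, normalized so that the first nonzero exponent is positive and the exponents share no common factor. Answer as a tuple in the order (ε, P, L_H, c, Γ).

M: e_1·(-1) + e_2·(1) + e_3·(1) + e_4·(0) + e_5·(1) = 0
L: e_1·(-3) + e_2·(2) + e_3·(2) + e_4·(1) + e_5·(2) = 0
T: e_1·(4) + e_2·(-3) + e_3·(-2) + e_4·(-1) + e_5·(-2) = 0
I: e_1·(2) + e_2·(0) + e_3·(-2) + e_4·(0) + e_5·(0) = 0
Solving this homogeneous linear system for the smallest-integer solution (first nonzero entry positive) gives (1, 1, 1, 1, -1).

(1, 1, 1, 1, -1)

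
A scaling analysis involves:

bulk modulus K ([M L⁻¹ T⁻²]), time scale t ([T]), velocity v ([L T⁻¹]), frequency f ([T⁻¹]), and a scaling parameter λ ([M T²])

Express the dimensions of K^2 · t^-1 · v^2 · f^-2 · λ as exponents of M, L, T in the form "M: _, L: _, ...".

M: 3, L: 0, T: -3

Collect each base-dimension exponent across the product:
  M: 2·(1) − (0) + 2·(0) − 2·(0) + (1) = 3
  L: 2·(-1) − (0) + 2·(1) − 2·(0) + (0) = 0
  T: 2·(-2) − (1) + 2·(-1) − 2·(-1) + (2) = -3
So the dimensions are [M³ T⁻³].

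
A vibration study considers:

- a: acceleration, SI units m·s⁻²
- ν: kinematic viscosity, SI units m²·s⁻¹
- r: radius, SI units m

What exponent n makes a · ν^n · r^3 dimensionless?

-2

Balance the L exponent: (2)·n from ν, plus (1) + 3·(1) = 4 from the rest, must sum to zero.
2n + 4 = 0, so n = -2.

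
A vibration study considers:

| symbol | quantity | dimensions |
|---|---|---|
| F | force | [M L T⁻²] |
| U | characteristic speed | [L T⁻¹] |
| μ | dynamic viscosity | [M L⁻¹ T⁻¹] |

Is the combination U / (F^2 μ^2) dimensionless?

Sum the exponent of each base dimension across the product:
  M: −2·[F]_M + [U]_M − 2·[μ]_M = −2·(1) + (0) − 2·(1) = -4
  L: −2·[F]_L + [U]_L − 2·[μ]_L = −2·(1) + (1) − 2·(-1) = 1
  T: −2·[F]_T + [U]_T − 2·[μ]_T = −2·(-2) + (-1) − 2·(-1) = 5
Net dimensions [M⁻⁴ L T⁵] ≠ [1] — not dimensionless.

no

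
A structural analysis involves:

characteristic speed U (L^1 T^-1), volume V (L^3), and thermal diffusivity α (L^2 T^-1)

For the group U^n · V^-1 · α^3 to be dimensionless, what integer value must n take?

-3

Balance the L exponent: (1)·n from U, plus −(3) + 3·(2) = 3 from the rest, must sum to zero.
n + 3 = 0, so n = -3.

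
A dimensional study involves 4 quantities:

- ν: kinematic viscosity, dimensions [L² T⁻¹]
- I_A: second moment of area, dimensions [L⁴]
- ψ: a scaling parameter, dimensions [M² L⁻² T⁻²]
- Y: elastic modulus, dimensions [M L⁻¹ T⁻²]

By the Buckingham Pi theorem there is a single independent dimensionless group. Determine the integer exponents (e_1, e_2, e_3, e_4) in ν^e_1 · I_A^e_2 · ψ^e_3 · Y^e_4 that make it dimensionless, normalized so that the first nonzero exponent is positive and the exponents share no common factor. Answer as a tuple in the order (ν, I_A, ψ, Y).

M: e_1·(0) + e_2·(0) + e_3·(2) + e_4·(1) = 0
L: e_1·(2) + e_2·(4) + e_3·(-2) + e_4·(-1) = 0
T: e_1·(-1) + e_2·(0) + e_3·(-2) + e_4·(-2) = 0
Solving this homogeneous linear system for the smallest-integer solution (first nonzero entry positive) gives (2, -1, 1, -2).

(2, -1, 1, -2)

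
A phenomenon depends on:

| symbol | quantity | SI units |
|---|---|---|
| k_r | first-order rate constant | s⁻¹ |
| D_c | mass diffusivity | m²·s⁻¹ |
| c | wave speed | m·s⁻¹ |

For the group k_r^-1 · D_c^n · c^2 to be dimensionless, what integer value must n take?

Balance the L exponent: (2)·n from D_c, plus −(0) + 2·(1) = 2 from the rest, must sum to zero.
2n + 2 = 0, so n = -1.

-1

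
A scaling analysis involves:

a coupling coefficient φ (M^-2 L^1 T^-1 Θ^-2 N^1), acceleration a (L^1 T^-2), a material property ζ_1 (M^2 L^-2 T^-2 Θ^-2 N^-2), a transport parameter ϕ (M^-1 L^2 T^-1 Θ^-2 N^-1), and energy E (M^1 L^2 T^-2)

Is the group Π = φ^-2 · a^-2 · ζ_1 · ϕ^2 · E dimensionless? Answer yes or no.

no

Sum the exponent of each base dimension across the product:
  M: −2·[φ]_M − 2·[a]_M + [ζ_1]_M + 2·[ϕ]_M + [E]_M = −2·(-2) − 2·(0) + (2) + 2·(-1) + (1) = 5
  L: −2·[φ]_L − 2·[a]_L + [ζ_1]_L + 2·[ϕ]_L + [E]_L = −2·(1) − 2·(1) + (-2) + 2·(2) + (2) = 0
  T: −2·[φ]_T − 2·[a]_T + [ζ_1]_T + 2·[ϕ]_T + [E]_T = −2·(-1) − 2·(-2) + (-2) + 2·(-1) + (-2) = 0
  Θ: −2·[φ]_Θ − 2·[a]_Θ + [ζ_1]_Θ + 2·[ϕ]_Θ + [E]_Θ = −2·(-2) − 2·(0) + (-2) + 2·(-2) + (0) = -2
  N: −2·[φ]_N − 2·[a]_N + [ζ_1]_N + 2·[ϕ]_N + [E]_N = −2·(1) − 2·(0) + (-2) + 2·(-1) + (0) = -6
Net dimensions [M⁵ Θ⁻² N⁻⁶] ≠ [1] — not dimensionless.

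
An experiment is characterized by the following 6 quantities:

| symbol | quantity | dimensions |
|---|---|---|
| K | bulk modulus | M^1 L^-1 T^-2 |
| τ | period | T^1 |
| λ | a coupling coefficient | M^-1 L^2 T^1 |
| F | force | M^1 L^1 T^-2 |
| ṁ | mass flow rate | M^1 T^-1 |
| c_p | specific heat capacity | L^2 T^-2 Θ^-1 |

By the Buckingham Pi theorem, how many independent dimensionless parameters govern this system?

2

There are 6 variables and 4 base dimensions (M, L, T, Θ).
The dimension matrix has rank 4.
Independent dimensionless groups: 6 − 4 = 2.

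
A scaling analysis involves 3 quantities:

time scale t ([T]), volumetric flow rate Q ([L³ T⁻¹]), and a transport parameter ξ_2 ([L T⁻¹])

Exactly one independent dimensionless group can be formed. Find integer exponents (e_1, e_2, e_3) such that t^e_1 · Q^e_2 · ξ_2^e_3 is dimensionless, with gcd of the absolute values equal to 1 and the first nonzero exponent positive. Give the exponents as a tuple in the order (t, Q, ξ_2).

(2, -1, 3)

L: e_1·(0) + e_2·(3) + e_3·(1) = 0
T: e_1·(1) + e_2·(-1) + e_3·(-1) = 0
Solving this homogeneous linear system for the smallest-integer solution (first nonzero entry positive) gives (2, -1, 3).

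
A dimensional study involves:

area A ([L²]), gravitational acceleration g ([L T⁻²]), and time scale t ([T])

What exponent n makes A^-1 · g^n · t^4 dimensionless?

Balance the L exponent: (1)·n from g, plus −(2) + 4·(0) = -2 from the rest, must sum to zero.
n − 2 = 0, so n = 2.

2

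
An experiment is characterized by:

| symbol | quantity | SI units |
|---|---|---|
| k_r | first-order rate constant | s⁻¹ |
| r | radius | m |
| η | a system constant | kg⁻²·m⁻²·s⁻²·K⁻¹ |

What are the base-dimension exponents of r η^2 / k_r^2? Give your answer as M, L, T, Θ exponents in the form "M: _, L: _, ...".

M: -4, L: -3, T: -2, Θ: -2

Collect each base-dimension exponent across the product:
  M: −2·(0) + (0) + 2·(-2) = -4
  L: −2·(0) + (1) + 2·(-2) = -3
  T: −2·(-1) + (0) + 2·(-2) = -2
  Θ: −2·(0) + (0) + 2·(-1) = -2
So the dimensions are [M⁻⁴ L⁻³ T⁻² Θ⁻²].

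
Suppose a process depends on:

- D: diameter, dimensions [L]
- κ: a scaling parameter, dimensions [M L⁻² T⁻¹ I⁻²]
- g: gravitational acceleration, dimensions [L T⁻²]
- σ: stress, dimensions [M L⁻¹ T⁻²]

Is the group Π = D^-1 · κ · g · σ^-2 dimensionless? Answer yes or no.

Sum the exponent of each base dimension across the product:
  M: −[D]_M + [κ]_M + [g]_M − 2·[σ]_M = −(0) + (1) + (0) − 2·(1) = -1
  L: −[D]_L + [κ]_L + [g]_L − 2·[σ]_L = −(1) + (-2) + (1) − 2·(-1) = 0
  T: −[D]_T + [κ]_T + [g]_T − 2·[σ]_T = −(0) + (-1) + (-2) − 2·(-2) = 1
  I: −[D]_I + [κ]_I + [g]_I − 2·[σ]_I = −(0) + (-2) + (0) − 2·(0) = -2
Net dimensions [M⁻¹ T I⁻²] ≠ [1] — not dimensionless.

no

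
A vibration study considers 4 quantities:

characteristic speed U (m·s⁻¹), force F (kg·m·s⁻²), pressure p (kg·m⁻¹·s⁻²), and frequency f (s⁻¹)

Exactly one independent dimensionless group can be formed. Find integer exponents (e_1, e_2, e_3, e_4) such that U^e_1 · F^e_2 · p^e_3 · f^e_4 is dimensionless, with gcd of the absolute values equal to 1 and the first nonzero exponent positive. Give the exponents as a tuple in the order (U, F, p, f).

(2, -1, 1, -2)

M: e_1·(0) + e_2·(1) + e_3·(1) + e_4·(0) = 0
L: e_1·(1) + e_2·(1) + e_3·(-1) + e_4·(0) = 0
T: e_1·(-1) + e_2·(-2) + e_3·(-2) + e_4·(-1) = 0
Solving this homogeneous linear system for the smallest-integer solution (first nonzero entry positive) gives (2, -1, 1, -2).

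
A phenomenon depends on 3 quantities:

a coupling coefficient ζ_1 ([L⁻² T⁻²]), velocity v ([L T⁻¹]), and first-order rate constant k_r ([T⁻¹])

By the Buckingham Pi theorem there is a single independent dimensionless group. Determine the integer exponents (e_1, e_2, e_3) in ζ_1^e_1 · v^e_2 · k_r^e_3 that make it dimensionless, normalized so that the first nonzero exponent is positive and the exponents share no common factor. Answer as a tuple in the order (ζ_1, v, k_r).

L: e_1·(-2) + e_2·(1) + e_3·(0) = 0
T: e_1·(-2) + e_2·(-1) + e_3·(-1) = 0
Solving this homogeneous linear system for the smallest-integer solution (first nonzero entry positive) gives (1, 2, -4).

(1, 2, -4)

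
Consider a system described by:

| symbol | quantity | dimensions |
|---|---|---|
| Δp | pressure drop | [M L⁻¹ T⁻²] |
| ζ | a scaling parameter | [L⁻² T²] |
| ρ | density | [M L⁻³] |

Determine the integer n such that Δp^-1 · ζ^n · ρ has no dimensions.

Balance the L exponent: (-2)·n from ζ, plus −(-1) + (-3) = -2 from the rest, must sum to zero.
-2n − 2 = 0, so n = -1.

-1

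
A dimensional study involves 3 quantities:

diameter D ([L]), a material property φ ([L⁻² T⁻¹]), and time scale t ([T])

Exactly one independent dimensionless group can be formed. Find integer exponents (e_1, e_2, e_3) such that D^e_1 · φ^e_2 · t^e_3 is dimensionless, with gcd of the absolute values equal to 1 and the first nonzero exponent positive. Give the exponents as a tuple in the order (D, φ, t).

(2, 1, 1)

L: e_1·(1) + e_2·(-2) + e_3·(0) = 0
T: e_1·(0) + e_2·(-1) + e_3·(1) = 0
Solving this homogeneous linear system for the smallest-integer solution (first nonzero entry positive) gives (2, 1, 1).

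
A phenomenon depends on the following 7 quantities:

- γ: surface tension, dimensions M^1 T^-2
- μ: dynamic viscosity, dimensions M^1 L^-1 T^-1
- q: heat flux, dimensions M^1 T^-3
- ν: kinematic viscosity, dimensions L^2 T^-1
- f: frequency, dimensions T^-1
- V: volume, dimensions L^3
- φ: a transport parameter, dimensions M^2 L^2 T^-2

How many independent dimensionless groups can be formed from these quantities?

There are 7 variables and 3 base dimensions (M, L, T).
The dimension matrix has rank 3.
Independent dimensionless groups: 7 − 3 = 4.

4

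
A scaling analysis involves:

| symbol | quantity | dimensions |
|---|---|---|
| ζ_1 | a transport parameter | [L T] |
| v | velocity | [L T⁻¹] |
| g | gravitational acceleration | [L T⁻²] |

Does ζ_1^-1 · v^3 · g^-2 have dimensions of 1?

yes

Sum the exponent of each base dimension across the product:
  L: −[ζ_1]_L + 3·[v]_L − 2·[g]_L = −(1) + 3·(1) − 2·(1) = 0
  T: −[ζ_1]_T + 3·[v]_T − 2·[g]_T = −(1) + 3·(-1) − 2·(-2) = 0
All base exponents vanish — dimensionless.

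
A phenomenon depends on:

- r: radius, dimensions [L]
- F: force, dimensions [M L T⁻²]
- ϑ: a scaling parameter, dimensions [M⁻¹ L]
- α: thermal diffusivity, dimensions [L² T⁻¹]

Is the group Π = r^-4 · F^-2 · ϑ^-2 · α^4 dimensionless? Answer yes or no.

yes

Sum the exponent of each base dimension across the product:
  M: −4·[r]_M − 2·[F]_M − 2·[ϑ]_M + 4·[α]_M = −4·(0) − 2·(1) − 2·(-1) + 4·(0) = 0
  L: −4·[r]_L − 2·[F]_L − 2·[ϑ]_L + 4·[α]_L = −4·(1) − 2·(1) − 2·(1) + 4·(2) = 0
  T: −4·[r]_T − 2·[F]_T − 2·[ϑ]_T + 4·[α]_T = −4·(0) − 2·(-2) − 2·(0) + 4·(-1) = 0
All base exponents vanish — dimensionless.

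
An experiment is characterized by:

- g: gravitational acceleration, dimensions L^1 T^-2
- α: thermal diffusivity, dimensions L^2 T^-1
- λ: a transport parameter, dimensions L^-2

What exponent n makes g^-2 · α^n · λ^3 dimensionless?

Balance the L exponent: (2)·n from α, plus −2·(1) + 3·(-2) = -8 from the rest, must sum to zero.
2n − 8 = 0, so n = 4.

4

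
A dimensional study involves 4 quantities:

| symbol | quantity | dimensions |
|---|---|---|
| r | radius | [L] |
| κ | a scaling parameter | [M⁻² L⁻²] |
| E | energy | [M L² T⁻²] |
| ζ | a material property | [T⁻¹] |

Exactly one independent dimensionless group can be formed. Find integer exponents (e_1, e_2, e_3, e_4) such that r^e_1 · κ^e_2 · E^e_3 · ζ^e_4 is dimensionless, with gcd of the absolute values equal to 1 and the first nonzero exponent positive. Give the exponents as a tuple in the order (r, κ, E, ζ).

M: e_1·(0) + e_2·(-2) + e_3·(1) + e_4·(0) = 0
L: e_1·(1) + e_2·(-2) + e_3·(2) + e_4·(0) = 0
T: e_1·(0) + e_2·(0) + e_3·(-2) + e_4·(-1) = 0
Solving this homogeneous linear system for the smallest-integer solution (first nonzero entry positive) gives (2, -1, -2, 4).

(2, -1, -2, 4)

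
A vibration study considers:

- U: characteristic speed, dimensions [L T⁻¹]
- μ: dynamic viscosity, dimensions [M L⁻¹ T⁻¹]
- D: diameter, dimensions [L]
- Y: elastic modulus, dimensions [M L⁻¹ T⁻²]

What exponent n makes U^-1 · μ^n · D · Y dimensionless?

-1

Balance the M exponent: (1)·n from μ, plus −(0) + (0) + (1) = 1 from the rest, must sum to zero.
n + 1 = 0, so n = -1.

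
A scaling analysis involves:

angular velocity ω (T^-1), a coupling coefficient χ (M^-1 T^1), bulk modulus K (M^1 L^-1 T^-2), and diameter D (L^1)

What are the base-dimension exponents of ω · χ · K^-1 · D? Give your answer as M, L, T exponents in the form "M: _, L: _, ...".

Collect each base-dimension exponent across the product:
  M: (0) + (-1) − (1) + (0) = -2
  L: (0) + (0) − (-1) + (1) = 2
  T: (-1) + (1) − (-2) + (0) = 2
So the dimensions are [M⁻² L² T²].

M: -2, L: 2, T: 2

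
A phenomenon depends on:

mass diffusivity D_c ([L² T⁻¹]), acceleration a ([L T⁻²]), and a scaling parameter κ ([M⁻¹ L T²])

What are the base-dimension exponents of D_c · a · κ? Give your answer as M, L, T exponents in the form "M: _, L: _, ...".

M: -1, L: 4, T: -1

Collect each base-dimension exponent across the product:
  M: (0) + (0) + (-1) = -1
  L: (2) + (1) + (1) = 4
  T: (-1) + (-2) + (2) = -1
So the dimensions are [M⁻¹ L⁴ T⁻¹].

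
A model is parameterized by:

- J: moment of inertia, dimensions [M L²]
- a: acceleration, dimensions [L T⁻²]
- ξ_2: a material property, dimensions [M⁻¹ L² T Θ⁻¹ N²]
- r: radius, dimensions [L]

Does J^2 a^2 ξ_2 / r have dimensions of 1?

no

Sum the exponent of each base dimension across the product:
  M: 2·[J]_M + 2·[a]_M + [ξ_2]_M − [r]_M = 2·(1) + 2·(0) + (-1) − (0) = 1
  L: 2·[J]_L + 2·[a]_L + [ξ_2]_L − [r]_L = 2·(2) + 2·(1) + (2) − (1) = 7
  T: 2·[J]_T + 2·[a]_T + [ξ_2]_T − [r]_T = 2·(0) + 2·(-2) + (1) − (0) = -3
  Θ: 2·[J]_Θ + 2·[a]_Θ + [ξ_2]_Θ − [r]_Θ = 2·(0) + 2·(0) + (-1) − (0) = -1
  N: 2·[J]_N + 2·[a]_N + [ξ_2]_N − [r]_N = 2·(0) + 2·(0) + (2) − (0) = 2
Net dimensions [M L⁷ T⁻³ Θ⁻¹ N²] ≠ [1] — not dimensionless.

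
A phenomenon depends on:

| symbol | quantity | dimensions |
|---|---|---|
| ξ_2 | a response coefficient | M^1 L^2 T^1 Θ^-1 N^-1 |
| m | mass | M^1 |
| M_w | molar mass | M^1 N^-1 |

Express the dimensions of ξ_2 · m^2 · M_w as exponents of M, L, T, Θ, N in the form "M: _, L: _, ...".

M: 4, L: 2, T: 1, Θ: -1, N: -2

Collect each base-dimension exponent across the product:
  M: (1) + 2·(1) + (1) = 4
  L: (2) + 2·(0) + (0) = 2
  T: (1) + 2·(0) + (0) = 1
  Θ: (-1) + 2·(0) + (0) = -1
  N: (-1) + 2·(0) + (-1) = -2
So the dimensions are [M⁴ L² T Θ⁻¹ N⁻²].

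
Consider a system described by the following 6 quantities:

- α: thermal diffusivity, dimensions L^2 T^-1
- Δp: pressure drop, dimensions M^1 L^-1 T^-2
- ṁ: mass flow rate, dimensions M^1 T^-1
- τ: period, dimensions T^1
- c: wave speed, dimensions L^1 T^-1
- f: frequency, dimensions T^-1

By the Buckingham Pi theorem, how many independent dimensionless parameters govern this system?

There are 6 variables and 3 base dimensions (M, L, T).
The dimension matrix has rank 3.
Independent dimensionless groups: 6 − 3 = 3.

3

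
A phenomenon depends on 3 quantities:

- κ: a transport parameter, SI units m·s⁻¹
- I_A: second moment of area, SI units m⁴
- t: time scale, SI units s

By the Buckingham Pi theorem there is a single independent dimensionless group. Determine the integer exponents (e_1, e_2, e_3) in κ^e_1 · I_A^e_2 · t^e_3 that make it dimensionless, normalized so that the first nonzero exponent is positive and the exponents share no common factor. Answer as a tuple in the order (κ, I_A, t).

(4, -1, 4)

L: e_1·(1) + e_2·(4) + e_3·(0) = 0
T: e_1·(-1) + e_2·(0) + e_3·(1) = 0
Solving this homogeneous linear system for the smallest-integer solution (first nonzero entry positive) gives (4, -1, 4).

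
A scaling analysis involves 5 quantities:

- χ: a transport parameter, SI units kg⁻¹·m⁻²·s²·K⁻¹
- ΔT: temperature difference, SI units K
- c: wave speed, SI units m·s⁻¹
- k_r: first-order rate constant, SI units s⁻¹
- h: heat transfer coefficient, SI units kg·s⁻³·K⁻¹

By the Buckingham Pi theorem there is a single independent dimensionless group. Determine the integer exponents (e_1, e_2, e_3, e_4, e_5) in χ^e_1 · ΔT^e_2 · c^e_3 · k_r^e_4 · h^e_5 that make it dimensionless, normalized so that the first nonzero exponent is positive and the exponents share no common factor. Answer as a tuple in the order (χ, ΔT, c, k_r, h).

M: e_1·(-1) + e_2·(0) + e_3·(0) + e_4·(0) + e_5·(1) = 0
L: e_1·(-2) + e_2·(0) + e_3·(1) + e_4·(0) + e_5·(0) = 0
T: e_1·(2) + e_2·(0) + e_3·(-1) + e_4·(-1) + e_5·(-3) = 0
Θ: e_1·(-1) + e_2·(1) + e_3·(0) + e_4·(0) + e_5·(-1) = 0
Solving this homogeneous linear system for the smallest-integer solution (first nonzero entry positive) gives (1, 2, 2, -3, 1).

(1, 2, 2, -3, 1)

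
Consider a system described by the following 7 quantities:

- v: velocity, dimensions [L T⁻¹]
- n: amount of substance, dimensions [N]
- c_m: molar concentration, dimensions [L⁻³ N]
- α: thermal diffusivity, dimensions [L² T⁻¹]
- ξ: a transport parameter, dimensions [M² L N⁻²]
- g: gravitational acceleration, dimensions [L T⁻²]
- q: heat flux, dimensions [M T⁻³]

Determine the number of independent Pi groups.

3

There are 7 variables and 4 base dimensions (M, L, T, N).
The dimension matrix has rank 4.
Independent dimensionless groups: 7 − 4 = 3.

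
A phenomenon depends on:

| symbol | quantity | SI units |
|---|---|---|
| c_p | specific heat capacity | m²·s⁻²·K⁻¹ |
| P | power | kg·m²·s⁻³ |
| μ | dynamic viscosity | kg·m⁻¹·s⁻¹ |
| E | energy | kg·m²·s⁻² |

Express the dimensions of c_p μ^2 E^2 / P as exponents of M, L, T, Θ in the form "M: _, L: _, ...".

M: 3, L: 2, T: -5, Θ: -1

Collect each base-dimension exponent across the product:
  M: (0) − (1) + 2·(1) + 2·(1) = 3
  L: (2) − (2) + 2·(-1) + 2·(2) = 2
  T: (-2) − (-3) + 2·(-1) + 2·(-2) = -5
  Θ: (-1) − (0) + 2·(0) + 2·(0) = -1
So the dimensions are [M³ L² T⁻⁵ Θ⁻¹].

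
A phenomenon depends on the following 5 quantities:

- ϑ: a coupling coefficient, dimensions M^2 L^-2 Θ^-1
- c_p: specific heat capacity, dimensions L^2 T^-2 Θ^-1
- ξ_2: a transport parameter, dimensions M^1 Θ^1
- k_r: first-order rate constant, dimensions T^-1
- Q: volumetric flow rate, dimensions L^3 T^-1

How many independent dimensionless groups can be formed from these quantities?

There are 5 variables and 4 base dimensions (M, L, T, Θ).
The dimension matrix has rank 4.
Independent dimensionless groups: 5 − 4 = 1.

1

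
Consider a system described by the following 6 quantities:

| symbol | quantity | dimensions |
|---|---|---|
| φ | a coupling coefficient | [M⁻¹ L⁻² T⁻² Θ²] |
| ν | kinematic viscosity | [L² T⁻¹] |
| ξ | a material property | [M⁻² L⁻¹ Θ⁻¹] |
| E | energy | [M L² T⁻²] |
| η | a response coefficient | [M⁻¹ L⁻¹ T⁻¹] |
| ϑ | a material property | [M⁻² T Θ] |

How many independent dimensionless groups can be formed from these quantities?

There are 6 variables and 4 base dimensions (M, L, T, Θ).
The dimension matrix has rank 4.
Independent dimensionless groups: 6 − 4 = 2.

2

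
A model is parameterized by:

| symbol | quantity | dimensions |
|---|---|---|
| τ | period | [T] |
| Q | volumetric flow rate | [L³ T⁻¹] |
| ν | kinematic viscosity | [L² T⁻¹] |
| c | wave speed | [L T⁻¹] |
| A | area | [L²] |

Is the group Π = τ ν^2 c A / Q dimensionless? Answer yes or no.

Sum the exponent of each base dimension across the product:
  L: [τ]_L − [Q]_L + 2·[ν]_L + [c]_L + [A]_L = (0) − (3) + 2·(2) + (1) + (2) = 4
  T: [τ]_T − [Q]_T + 2·[ν]_T + [c]_T + [A]_T = (1) − (-1) + 2·(-1) + (-1) + (0) = -1
Net dimensions [L⁴ T⁻¹] ≠ [1] — not dimensionless.

no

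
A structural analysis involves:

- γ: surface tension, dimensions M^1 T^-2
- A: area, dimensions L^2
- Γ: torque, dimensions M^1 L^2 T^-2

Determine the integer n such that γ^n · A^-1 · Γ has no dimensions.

Balance the M exponent: (1)·n from γ, plus −(0) + (1) = 1 from the rest, must sum to zero.
n + 1 = 0, so n = -1.

-1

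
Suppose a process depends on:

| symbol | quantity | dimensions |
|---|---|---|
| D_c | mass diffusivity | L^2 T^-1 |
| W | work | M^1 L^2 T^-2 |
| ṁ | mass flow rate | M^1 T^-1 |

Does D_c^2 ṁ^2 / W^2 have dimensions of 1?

yes

Sum the exponent of each base dimension across the product:
  M: 2·[D_c]_M − 2·[W]_M + 2·[ṁ]_M = 2·(0) − 2·(1) + 2·(1) = 0
  L: 2·[D_c]_L − 2·[W]_L + 2·[ṁ]_L = 2·(2) − 2·(2) + 2·(0) = 0
  T: 2·[D_c]_T − 2·[W]_T + 2·[ṁ]_T = 2·(-1) − 2·(-2) + 2·(-1) = 0
All base exponents vanish — dimensionless.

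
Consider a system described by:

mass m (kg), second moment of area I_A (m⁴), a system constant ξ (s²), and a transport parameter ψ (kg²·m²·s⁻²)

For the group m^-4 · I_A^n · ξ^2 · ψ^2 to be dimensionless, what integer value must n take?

Balance the L exponent: (4)·n from I_A, plus −4·(0) + 2·(0) + 2·(2) = 4 from the rest, must sum to zero.
4n + 4 = 0, so n = -1.

-1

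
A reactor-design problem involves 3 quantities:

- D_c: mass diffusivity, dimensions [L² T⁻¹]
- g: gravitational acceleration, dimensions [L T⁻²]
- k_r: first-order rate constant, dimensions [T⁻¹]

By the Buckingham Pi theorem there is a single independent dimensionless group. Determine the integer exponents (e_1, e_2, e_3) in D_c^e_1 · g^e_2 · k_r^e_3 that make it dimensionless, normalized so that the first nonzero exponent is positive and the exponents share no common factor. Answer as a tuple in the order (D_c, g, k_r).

(1, -2, 3)

L: e_1·(2) + e_2·(1) + e_3·(0) = 0
T: e_1·(-1) + e_2·(-2) + e_3·(-1) = 0
Solving this homogeneous linear system for the smallest-integer solution (first nonzero entry positive) gives (1, -2, 3).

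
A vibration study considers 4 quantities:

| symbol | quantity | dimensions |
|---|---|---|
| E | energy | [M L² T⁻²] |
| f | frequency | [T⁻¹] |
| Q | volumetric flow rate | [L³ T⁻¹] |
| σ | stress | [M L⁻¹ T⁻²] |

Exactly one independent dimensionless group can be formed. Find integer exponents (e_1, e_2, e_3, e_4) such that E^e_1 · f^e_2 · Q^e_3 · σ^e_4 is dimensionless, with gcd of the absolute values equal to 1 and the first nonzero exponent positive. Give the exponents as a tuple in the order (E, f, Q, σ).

M: e_1·(1) + e_2·(0) + e_3·(0) + e_4·(1) = 0
L: e_1·(2) + e_2·(0) + e_3·(3) + e_4·(-1) = 0
T: e_1·(-2) + e_2·(-1) + e_3·(-1) + e_4·(-2) = 0
Solving this homogeneous linear system for the smallest-integer solution (first nonzero entry positive) gives (1, 1, -1, -1).

(1, 1, -1, -1)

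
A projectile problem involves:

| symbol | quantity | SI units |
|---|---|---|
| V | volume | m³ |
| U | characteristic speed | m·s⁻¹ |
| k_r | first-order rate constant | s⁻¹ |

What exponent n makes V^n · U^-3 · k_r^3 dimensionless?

1

Balance the L exponent: (3)·n from V, plus −3·(1) + 3·(0) = -3 from the rest, must sum to zero.
3n − 3 = 0, so n = 1.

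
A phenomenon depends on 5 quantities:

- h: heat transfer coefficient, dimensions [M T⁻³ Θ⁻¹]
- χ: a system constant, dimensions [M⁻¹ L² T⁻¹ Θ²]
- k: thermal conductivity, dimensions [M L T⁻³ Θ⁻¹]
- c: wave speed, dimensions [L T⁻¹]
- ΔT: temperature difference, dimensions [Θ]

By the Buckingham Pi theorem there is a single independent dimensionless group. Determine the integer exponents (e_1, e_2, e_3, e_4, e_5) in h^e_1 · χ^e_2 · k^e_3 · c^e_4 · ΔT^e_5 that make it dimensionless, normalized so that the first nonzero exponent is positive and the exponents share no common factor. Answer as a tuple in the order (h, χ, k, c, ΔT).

M: e_1·(1) + e_2·(-1) + e_3·(1) + e_4·(0) + e_5·(0) = 0
L: e_1·(0) + e_2·(2) + e_3·(1) + e_4·(1) + e_5·(0) = 0
T: e_1·(-3) + e_2·(-1) + e_3·(-3) + e_4·(-1) + e_5·(0) = 0
Θ: e_1·(-1) + e_2·(2) + e_3·(-1) + e_4·(0) + e_5·(1) = 0
Solving this homogeneous linear system for the smallest-integer solution (first nonzero entry positive) gives (1, -1, -2, 4, 1).

(1, -1, -2, 4, 1)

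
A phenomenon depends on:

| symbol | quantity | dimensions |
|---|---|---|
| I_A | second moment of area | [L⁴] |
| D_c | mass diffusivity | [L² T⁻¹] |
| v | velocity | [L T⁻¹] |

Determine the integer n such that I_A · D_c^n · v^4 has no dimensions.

-4

Balance the L exponent: (2)·n from D_c, plus (4) + 4·(1) = 8 from the rest, must sum to zero.
2n + 8 = 0, so n = -4.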